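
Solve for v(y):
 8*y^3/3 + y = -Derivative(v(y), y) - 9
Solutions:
 v(y) = C1 - 2*y^4/3 - y^2/2 - 9*y


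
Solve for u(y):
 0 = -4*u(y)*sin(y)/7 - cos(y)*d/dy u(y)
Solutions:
 u(y) = C1*cos(y)^(4/7)


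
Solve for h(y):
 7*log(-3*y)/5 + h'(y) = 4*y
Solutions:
 h(y) = C1 + 2*y^2 - 7*y*log(-y)/5 + 7*y*(1 - log(3))/5


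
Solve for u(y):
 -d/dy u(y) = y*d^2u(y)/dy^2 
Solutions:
 u(y) = C1 + C2*log(y)


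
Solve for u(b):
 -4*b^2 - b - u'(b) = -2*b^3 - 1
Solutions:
 u(b) = C1 + b^4/2 - 4*b^3/3 - b^2/2 + b


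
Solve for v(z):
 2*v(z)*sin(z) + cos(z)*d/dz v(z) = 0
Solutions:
 v(z) = C1*cos(z)^2


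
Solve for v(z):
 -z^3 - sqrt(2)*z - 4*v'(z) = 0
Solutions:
 v(z) = C1 - z^4/16 - sqrt(2)*z^2/8


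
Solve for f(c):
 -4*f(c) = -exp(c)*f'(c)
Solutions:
 f(c) = C1*exp(-4*exp(-c))


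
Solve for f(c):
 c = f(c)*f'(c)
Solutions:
 f(c) = -sqrt(C1 + c^2)
 f(c) = sqrt(C1 + c^2)


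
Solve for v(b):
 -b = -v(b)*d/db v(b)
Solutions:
 v(b) = -sqrt(C1 + b^2)
 v(b) = sqrt(C1 + b^2)


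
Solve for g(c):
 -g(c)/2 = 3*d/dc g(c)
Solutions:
 g(c) = C1*exp(-c/6)


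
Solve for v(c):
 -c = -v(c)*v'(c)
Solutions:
 v(c) = -sqrt(C1 + c^2)
 v(c) = sqrt(C1 + c^2)


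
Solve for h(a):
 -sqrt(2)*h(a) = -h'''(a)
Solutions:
 h(a) = C3*exp(2^(1/6)*a) + (C1*sin(2^(1/6)*sqrt(3)*a/2) + C2*cos(2^(1/6)*sqrt(3)*a/2))*exp(-2^(1/6)*a/2)


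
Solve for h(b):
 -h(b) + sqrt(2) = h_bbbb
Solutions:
 h(b) = (C1*sin(sqrt(2)*b/2) + C2*cos(sqrt(2)*b/2))*exp(-sqrt(2)*b/2) + (C3*sin(sqrt(2)*b/2) + C4*cos(sqrt(2)*b/2))*exp(sqrt(2)*b/2) + sqrt(2)


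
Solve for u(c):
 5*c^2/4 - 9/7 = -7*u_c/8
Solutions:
 u(c) = C1 - 10*c^3/21 + 72*c/49


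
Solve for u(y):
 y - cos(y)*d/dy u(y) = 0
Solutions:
 u(y) = C1 + Integral(y/cos(y), y)


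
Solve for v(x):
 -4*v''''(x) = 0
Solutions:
 v(x) = C1 + C2*x + C3*x^2 + C4*x^3


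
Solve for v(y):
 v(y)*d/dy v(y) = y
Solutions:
 v(y) = -sqrt(C1 + y^2)
 v(y) = sqrt(C1 + y^2)


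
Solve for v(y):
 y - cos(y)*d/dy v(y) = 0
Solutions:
 v(y) = C1 + Integral(y/cos(y), y)


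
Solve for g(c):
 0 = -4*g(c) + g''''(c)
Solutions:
 g(c) = C1*exp(-sqrt(2)*c) + C2*exp(sqrt(2)*c) + C3*sin(sqrt(2)*c) + C4*cos(sqrt(2)*c)


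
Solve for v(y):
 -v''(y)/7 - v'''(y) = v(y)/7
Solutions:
 v(y) = C1*exp(y*(-4 + 2*2^(1/3)/(21*sqrt(3981) + 1325)^(1/3) + 2^(2/3)*(21*sqrt(3981) + 1325)^(1/3))/84)*sin(2^(1/3)*sqrt(3)*y*(-2^(1/3)*(21*sqrt(3981) + 1325)^(1/3) + 2/(21*sqrt(3981) + 1325)^(1/3))/84) + C2*exp(y*(-4 + 2*2^(1/3)/(21*sqrt(3981) + 1325)^(1/3) + 2^(2/3)*(21*sqrt(3981) + 1325)^(1/3))/84)*cos(2^(1/3)*sqrt(3)*y*(-2^(1/3)*(21*sqrt(3981) + 1325)^(1/3) + 2/(21*sqrt(3981) + 1325)^(1/3))/84) + C3*exp(-y*(2*2^(1/3)/(21*sqrt(3981) + 1325)^(1/3) + 2 + 2^(2/3)*(21*sqrt(3981) + 1325)^(1/3))/42)


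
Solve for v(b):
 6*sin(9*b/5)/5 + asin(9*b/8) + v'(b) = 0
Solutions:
 v(b) = C1 - b*asin(9*b/8) - sqrt(64 - 81*b^2)/9 + 2*cos(9*b/5)/3


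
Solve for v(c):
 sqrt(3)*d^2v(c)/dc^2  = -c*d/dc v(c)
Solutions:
 v(c) = C1 + C2*erf(sqrt(2)*3^(3/4)*c/6)


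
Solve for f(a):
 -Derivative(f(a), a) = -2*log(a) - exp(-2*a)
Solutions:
 f(a) = C1 + 2*a*log(a) - 2*a - exp(-2*a)/2


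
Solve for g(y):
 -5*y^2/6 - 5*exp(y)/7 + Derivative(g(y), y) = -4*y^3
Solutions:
 g(y) = C1 - y^4 + 5*y^3/18 + 5*exp(y)/7


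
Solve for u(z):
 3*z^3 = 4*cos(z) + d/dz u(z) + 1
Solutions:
 u(z) = C1 + 3*z^4/4 - z - 4*sin(z)


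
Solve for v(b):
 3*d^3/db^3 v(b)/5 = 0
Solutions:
 v(b) = C1 + C2*b + C3*b^2


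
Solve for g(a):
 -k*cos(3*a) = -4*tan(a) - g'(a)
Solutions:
 g(a) = C1 + k*sin(3*a)/3 + 4*log(cos(a))


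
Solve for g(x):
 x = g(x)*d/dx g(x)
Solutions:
 g(x) = -sqrt(C1 + x^2)
 g(x) = sqrt(C1 + x^2)


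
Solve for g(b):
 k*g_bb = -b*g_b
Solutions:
 g(b) = C1 + C2*sqrt(k)*erf(sqrt(2)*b*sqrt(1/k)/2)


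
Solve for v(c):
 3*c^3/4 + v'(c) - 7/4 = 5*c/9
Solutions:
 v(c) = C1 - 3*c^4/16 + 5*c^2/18 + 7*c/4


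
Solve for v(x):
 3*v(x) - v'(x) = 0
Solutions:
 v(x) = C1*exp(3*x)


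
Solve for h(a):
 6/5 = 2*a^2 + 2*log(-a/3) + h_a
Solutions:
 h(a) = C1 - 2*a^3/3 - 2*a*log(-a) + a*(2*log(3) + 16/5)


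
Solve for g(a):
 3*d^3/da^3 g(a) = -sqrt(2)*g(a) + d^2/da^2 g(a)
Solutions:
 g(a) = C1*exp(a*(2*2^(1/3)/(-2 + sqrt(-4 + (-2 + 243*sqrt(2))^2) + 243*sqrt(2))^(1/3) + 4 + 2^(2/3)*(-2 + sqrt(-4 + (-2 + 243*sqrt(2))^2) + 243*sqrt(2))^(1/3))/36)*sin(2^(1/3)*sqrt(3)*a*(-2^(1/3)*(-2 + 27*sqrt(-4/729 + (-2/27 + 9*sqrt(2))^2) + 243*sqrt(2))^(1/3) + 2/(-2 + 27*sqrt(-4/729 + (-2/27 + 9*sqrt(2))^2) + 243*sqrt(2))^(1/3))/36) + C2*exp(a*(2*2^(1/3)/(-2 + sqrt(-4 + (-2 + 243*sqrt(2))^2) + 243*sqrt(2))^(1/3) + 4 + 2^(2/3)*(-2 + sqrt(-4 + (-2 + 243*sqrt(2))^2) + 243*sqrt(2))^(1/3))/36)*cos(2^(1/3)*sqrt(3)*a*(-2^(1/3)*(-2 + 27*sqrt(-4/729 + (-2/27 + 9*sqrt(2))^2) + 243*sqrt(2))^(1/3) + 2/(-2 + 27*sqrt(-4/729 + (-2/27 + 9*sqrt(2))^2) + 243*sqrt(2))^(1/3))/36) + C3*exp(a*(-2^(2/3)*(-2 + sqrt(-4 + (-2 + 243*sqrt(2))^2) + 243*sqrt(2))^(1/3) - 2*2^(1/3)/(-2 + sqrt(-4 + (-2 + 243*sqrt(2))^2) + 243*sqrt(2))^(1/3) + 2)/18)


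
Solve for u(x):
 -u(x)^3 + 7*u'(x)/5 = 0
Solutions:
 u(x) = -sqrt(14)*sqrt(-1/(C1 + 5*x))/2
 u(x) = sqrt(14)*sqrt(-1/(C1 + 5*x))/2


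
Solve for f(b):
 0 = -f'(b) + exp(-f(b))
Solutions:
 f(b) = log(C1 + b)


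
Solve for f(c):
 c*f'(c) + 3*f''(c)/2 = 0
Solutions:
 f(c) = C1 + C2*erf(sqrt(3)*c/3)


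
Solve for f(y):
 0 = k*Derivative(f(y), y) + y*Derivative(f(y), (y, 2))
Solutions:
 f(y) = C1 + y^(1 - re(k))*(C2*sin(log(y)*Abs(im(k))) + C3*cos(log(y)*im(k)))


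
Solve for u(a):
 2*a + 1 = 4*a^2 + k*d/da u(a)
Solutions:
 u(a) = C1 - 4*a^3/(3*k) + a^2/k + a/k


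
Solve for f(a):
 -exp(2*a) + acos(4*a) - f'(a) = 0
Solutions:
 f(a) = C1 + a*acos(4*a) - sqrt(1 - 16*a^2)/4 - exp(2*a)/2


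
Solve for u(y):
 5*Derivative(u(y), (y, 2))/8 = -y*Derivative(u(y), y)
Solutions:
 u(y) = C1 + C2*erf(2*sqrt(5)*y/5)


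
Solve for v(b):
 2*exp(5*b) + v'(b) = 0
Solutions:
 v(b) = C1 - 2*exp(5*b)/5


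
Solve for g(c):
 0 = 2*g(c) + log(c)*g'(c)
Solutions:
 g(c) = C1*exp(-2*li(c))


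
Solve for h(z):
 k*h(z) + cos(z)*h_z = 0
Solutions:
 h(z) = C1*exp(k*(log(sin(z) - 1) - log(sin(z) + 1))/2)


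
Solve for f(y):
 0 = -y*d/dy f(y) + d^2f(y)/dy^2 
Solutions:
 f(y) = C1 + C2*erfi(sqrt(2)*y/2)


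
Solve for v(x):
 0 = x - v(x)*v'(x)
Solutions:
 v(x) = -sqrt(C1 + x^2)
 v(x) = sqrt(C1 + x^2)


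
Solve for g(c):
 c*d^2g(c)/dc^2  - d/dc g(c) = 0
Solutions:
 g(c) = C1 + C2*c^2


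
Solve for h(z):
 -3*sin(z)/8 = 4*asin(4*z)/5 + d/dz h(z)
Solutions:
 h(z) = C1 - 4*z*asin(4*z)/5 - sqrt(1 - 16*z^2)/5 + 3*cos(z)/8


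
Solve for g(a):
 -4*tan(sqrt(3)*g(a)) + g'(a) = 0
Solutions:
 g(a) = sqrt(3)*(pi - asin(C1*exp(4*sqrt(3)*a)))/3
 g(a) = sqrt(3)*asin(C1*exp(4*sqrt(3)*a))/3


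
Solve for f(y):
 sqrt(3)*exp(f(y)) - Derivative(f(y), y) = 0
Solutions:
 f(y) = log(-1/(C1 + sqrt(3)*y))


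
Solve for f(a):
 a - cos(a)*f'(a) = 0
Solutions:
 f(a) = C1 + Integral(a/cos(a), a)


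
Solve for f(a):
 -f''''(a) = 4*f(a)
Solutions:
 f(a) = (C1*sin(a) + C2*cos(a))*exp(-a) + (C3*sin(a) + C4*cos(a))*exp(a)


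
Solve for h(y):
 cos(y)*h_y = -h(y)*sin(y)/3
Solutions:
 h(y) = C1*cos(y)^(1/3)


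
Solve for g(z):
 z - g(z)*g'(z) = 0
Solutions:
 g(z) = -sqrt(C1 + z^2)
 g(z) = sqrt(C1 + z^2)


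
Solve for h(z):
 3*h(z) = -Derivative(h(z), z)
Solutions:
 h(z) = C1*exp(-3*z)


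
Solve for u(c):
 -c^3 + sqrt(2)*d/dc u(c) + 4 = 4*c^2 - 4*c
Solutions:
 u(c) = C1 + sqrt(2)*c^4/8 + 2*sqrt(2)*c^3/3 - sqrt(2)*c^2 - 2*sqrt(2)*c


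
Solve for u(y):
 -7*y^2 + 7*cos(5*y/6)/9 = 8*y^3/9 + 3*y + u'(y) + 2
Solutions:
 u(y) = C1 - 2*y^4/9 - 7*y^3/3 - 3*y^2/2 - 2*y + 14*sin(5*y/6)/15


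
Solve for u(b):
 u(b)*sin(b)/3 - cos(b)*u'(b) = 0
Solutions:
 u(b) = C1/cos(b)^(1/3)


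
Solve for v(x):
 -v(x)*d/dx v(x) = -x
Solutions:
 v(x) = -sqrt(C1 + x^2)
 v(x) = sqrt(C1 + x^2)


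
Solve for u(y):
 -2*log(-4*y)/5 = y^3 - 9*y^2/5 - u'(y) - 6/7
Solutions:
 u(y) = C1 + y^4/4 - 3*y^3/5 + 2*y*log(-y)/5 + 4*y*(-11 + 7*log(2))/35


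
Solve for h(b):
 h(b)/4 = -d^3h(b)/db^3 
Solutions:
 h(b) = C3*exp(-2^(1/3)*b/2) + (C1*sin(2^(1/3)*sqrt(3)*b/4) + C2*cos(2^(1/3)*sqrt(3)*b/4))*exp(2^(1/3)*b/4)


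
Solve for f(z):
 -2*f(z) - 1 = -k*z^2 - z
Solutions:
 f(z) = k*z^2/2 + z/2 - 1/2


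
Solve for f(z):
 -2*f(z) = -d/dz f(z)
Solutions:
 f(z) = C1*exp(2*z)


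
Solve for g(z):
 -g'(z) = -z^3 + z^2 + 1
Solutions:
 g(z) = C1 + z^4/4 - z^3/3 - z


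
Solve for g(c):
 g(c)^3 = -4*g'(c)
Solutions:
 g(c) = -sqrt(2)*sqrt(-1/(C1 - c))
 g(c) = sqrt(2)*sqrt(-1/(C1 - c))


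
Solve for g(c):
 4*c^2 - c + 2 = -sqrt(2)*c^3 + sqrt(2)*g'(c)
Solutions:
 g(c) = C1 + c^4/4 + 2*sqrt(2)*c^3/3 - sqrt(2)*c^2/4 + sqrt(2)*c


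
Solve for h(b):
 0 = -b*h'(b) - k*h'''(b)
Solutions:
 h(b) = C1 + Integral(C2*airyai(b*(-1/k)^(1/3)) + C3*airybi(b*(-1/k)^(1/3)), b)


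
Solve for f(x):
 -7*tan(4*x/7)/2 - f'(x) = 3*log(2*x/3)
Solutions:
 f(x) = C1 - 3*x*log(x) - 3*x*log(2) + 3*x + 3*x*log(3) + 49*log(cos(4*x/7))/8


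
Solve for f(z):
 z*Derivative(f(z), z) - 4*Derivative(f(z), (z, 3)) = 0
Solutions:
 f(z) = C1 + Integral(C2*airyai(2^(1/3)*z/2) + C3*airybi(2^(1/3)*z/2), z)


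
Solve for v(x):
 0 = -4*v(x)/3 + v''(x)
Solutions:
 v(x) = C1*exp(-2*sqrt(3)*x/3) + C2*exp(2*sqrt(3)*x/3)


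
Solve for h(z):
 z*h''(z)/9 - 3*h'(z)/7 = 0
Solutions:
 h(z) = C1 + C2*z^(34/7)


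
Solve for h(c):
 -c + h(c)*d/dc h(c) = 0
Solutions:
 h(c) = -sqrt(C1 + c^2)
 h(c) = sqrt(C1 + c^2)


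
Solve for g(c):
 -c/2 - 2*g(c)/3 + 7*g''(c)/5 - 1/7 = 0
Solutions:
 g(c) = C1*exp(-sqrt(210)*c/21) + C2*exp(sqrt(210)*c/21) - 3*c/4 - 3/14


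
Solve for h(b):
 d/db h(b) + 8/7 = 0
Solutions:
 h(b) = C1 - 8*b/7


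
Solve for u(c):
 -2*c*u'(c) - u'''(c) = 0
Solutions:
 u(c) = C1 + Integral(C2*airyai(-2^(1/3)*c) + C3*airybi(-2^(1/3)*c), c)


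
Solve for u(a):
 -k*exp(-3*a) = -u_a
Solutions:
 u(a) = C1 - k*exp(-3*a)/3


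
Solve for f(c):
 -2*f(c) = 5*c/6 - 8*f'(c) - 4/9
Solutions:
 f(c) = C1*exp(c/4) - 5*c/12 - 13/9


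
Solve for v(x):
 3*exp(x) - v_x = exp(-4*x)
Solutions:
 v(x) = C1 + 3*exp(x) + exp(-4*x)/4


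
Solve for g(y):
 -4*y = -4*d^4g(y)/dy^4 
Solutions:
 g(y) = C1 + C2*y + C3*y^2 + C4*y^3 + y^5/120


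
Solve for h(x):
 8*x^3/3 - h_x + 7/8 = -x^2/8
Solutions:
 h(x) = C1 + 2*x^4/3 + x^3/24 + 7*x/8


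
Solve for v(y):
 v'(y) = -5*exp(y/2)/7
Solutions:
 v(y) = C1 - 10*exp(y/2)/7


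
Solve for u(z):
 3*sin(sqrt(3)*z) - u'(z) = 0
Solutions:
 u(z) = C1 - sqrt(3)*cos(sqrt(3)*z)


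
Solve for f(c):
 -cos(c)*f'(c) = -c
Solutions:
 f(c) = C1 + Integral(c/cos(c), c)


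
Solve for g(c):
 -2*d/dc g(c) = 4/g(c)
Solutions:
 g(c) = -sqrt(C1 - 4*c)
 g(c) = sqrt(C1 - 4*c)


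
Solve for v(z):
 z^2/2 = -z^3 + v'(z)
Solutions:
 v(z) = C1 + z^4/4 + z^3/6


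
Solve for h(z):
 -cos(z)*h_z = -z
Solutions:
 h(z) = C1 + Integral(z/cos(z), z)


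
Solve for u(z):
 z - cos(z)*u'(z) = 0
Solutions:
 u(z) = C1 + Integral(z/cos(z), z)


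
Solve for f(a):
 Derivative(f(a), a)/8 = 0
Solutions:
 f(a) = C1


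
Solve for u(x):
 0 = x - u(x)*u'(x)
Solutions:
 u(x) = -sqrt(C1 + x^2)
 u(x) = sqrt(C1 + x^2)


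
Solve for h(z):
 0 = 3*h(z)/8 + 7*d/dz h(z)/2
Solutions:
 h(z) = C1*exp(-3*z/28)


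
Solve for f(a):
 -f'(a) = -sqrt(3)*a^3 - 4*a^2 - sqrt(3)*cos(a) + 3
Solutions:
 f(a) = C1 + sqrt(3)*a^4/4 + 4*a^3/3 - 3*a + sqrt(3)*sin(a)


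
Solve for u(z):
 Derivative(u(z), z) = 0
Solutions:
 u(z) = C1


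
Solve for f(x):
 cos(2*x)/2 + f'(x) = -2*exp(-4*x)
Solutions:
 f(x) = C1 - sin(2*x)/4 + exp(-4*x)/2


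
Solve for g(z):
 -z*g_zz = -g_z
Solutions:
 g(z) = C1 + C2*z^2


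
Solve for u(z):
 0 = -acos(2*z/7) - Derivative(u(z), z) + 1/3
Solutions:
 u(z) = C1 - z*acos(2*z/7) + z/3 + sqrt(49 - 4*z^2)/2


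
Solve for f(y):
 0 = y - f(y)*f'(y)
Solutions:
 f(y) = -sqrt(C1 + y^2)
 f(y) = sqrt(C1 + y^2)


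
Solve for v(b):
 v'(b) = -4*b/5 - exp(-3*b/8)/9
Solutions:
 v(b) = C1 - 2*b^2/5 + 8*exp(-3*b/8)/27


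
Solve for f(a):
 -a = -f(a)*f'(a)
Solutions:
 f(a) = -sqrt(C1 + a^2)
 f(a) = sqrt(C1 + a^2)


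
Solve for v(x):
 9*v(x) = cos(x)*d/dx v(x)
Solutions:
 v(x) = C1*sqrt(sin(x) + 1)*(sin(x)^4 + 4*sin(x)^3 + 6*sin(x)^2 + 4*sin(x) + 1)/(sqrt(sin(x) - 1)*(sin(x)^4 - 4*sin(x)^3 + 6*sin(x)^2 - 4*sin(x) + 1))


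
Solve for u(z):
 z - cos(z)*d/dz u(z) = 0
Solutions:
 u(z) = C1 + Integral(z/cos(z), z)


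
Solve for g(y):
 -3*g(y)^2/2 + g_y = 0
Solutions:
 g(y) = -2/(C1 + 3*y)


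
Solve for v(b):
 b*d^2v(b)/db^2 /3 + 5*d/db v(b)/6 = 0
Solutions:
 v(b) = C1 + C2/b^(3/2)


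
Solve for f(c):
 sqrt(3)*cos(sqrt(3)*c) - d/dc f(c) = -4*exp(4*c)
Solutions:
 f(c) = C1 + exp(4*c) + sin(sqrt(3)*c)


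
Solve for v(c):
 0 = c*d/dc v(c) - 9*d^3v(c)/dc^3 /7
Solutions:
 v(c) = C1 + Integral(C2*airyai(21^(1/3)*c/3) + C3*airybi(21^(1/3)*c/3), c)


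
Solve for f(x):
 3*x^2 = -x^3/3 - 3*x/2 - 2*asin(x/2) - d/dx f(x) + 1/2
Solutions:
 f(x) = C1 - x^4/12 - x^3 - 3*x^2/4 - 2*x*asin(x/2) + x/2 - 2*sqrt(4 - x^2)


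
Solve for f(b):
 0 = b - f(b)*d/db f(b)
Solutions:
 f(b) = -sqrt(C1 + b^2)
 f(b) = sqrt(C1 + b^2)


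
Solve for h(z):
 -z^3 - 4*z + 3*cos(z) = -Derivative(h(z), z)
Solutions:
 h(z) = C1 + z^4/4 + 2*z^2 - 3*sin(z)


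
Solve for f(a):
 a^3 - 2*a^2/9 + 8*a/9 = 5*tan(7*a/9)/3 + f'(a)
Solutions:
 f(a) = C1 + a^4/4 - 2*a^3/27 + 4*a^2/9 + 15*log(cos(7*a/9))/7


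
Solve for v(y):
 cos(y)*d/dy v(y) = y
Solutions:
 v(y) = C1 + Integral(y/cos(y), y)


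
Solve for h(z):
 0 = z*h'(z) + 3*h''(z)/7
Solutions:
 h(z) = C1 + C2*erf(sqrt(42)*z/6)


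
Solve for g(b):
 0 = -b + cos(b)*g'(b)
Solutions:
 g(b) = C1 + Integral(b/cos(b), b)


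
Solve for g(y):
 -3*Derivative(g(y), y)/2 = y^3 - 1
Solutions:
 g(y) = C1 - y^4/6 + 2*y/3


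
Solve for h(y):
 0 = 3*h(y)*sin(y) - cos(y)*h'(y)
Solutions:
 h(y) = C1/cos(y)^3


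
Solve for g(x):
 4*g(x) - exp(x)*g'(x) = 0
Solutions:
 g(x) = C1*exp(-4*exp(-x))


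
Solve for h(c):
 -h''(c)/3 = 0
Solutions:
 h(c) = C1 + C2*c


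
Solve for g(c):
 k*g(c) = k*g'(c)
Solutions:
 g(c) = C1*exp(c)


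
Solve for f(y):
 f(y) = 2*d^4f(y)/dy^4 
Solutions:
 f(y) = C1*exp(-2^(3/4)*y/2) + C2*exp(2^(3/4)*y/2) + C3*sin(2^(3/4)*y/2) + C4*cos(2^(3/4)*y/2)


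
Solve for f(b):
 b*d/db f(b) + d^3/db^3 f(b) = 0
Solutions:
 f(b) = C1 + Integral(C2*airyai(-b) + C3*airybi(-b), b)


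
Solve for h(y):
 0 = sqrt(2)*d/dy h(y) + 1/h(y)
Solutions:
 h(y) = -sqrt(C1 - sqrt(2)*y)
 h(y) = sqrt(C1 - sqrt(2)*y)


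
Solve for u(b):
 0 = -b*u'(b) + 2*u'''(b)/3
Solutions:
 u(b) = C1 + Integral(C2*airyai(2^(2/3)*3^(1/3)*b/2) + C3*airybi(2^(2/3)*3^(1/3)*b/2), b)


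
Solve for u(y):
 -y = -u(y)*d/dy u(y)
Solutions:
 u(y) = -sqrt(C1 + y^2)
 u(y) = sqrt(C1 + y^2)


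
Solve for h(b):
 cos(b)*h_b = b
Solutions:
 h(b) = C1 + Integral(b/cos(b), b)


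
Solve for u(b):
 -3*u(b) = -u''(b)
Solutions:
 u(b) = C1*exp(-sqrt(3)*b) + C2*exp(sqrt(3)*b)


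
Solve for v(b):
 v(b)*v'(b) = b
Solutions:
 v(b) = -sqrt(C1 + b^2)
 v(b) = sqrt(C1 + b^2)


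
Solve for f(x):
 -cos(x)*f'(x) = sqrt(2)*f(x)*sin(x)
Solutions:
 f(x) = C1*cos(x)^(sqrt(2))


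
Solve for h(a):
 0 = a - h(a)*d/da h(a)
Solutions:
 h(a) = -sqrt(C1 + a^2)
 h(a) = sqrt(C1 + a^2)


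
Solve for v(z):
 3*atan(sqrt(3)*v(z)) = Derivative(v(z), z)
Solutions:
 Integral(1/atan(sqrt(3)*_y), (_y, v(z))) = C1 + 3*z


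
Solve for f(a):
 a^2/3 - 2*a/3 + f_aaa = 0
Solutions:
 f(a) = C1 + C2*a + C3*a^2 - a^5/180 + a^4/36


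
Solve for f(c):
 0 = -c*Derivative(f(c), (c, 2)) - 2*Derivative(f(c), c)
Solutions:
 f(c) = C1 + C2/c


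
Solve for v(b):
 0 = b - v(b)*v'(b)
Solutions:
 v(b) = -sqrt(C1 + b^2)
 v(b) = sqrt(C1 + b^2)


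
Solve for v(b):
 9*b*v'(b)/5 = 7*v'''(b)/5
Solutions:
 v(b) = C1 + Integral(C2*airyai(21^(2/3)*b/7) + C3*airybi(21^(2/3)*b/7), b)


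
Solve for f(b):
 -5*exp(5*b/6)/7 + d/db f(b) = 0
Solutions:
 f(b) = C1 + 6*exp(5*b/6)/7


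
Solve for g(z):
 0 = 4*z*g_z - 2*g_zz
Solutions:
 g(z) = C1 + C2*erfi(z)


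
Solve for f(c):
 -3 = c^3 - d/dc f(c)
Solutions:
 f(c) = C1 + c^4/4 + 3*c


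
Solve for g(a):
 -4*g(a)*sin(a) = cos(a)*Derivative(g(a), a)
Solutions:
 g(a) = C1*cos(a)^4


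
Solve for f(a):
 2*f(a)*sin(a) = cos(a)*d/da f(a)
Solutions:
 f(a) = C1/cos(a)^2


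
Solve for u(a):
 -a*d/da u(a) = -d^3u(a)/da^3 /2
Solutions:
 u(a) = C1 + Integral(C2*airyai(2^(1/3)*a) + C3*airybi(2^(1/3)*a), a)


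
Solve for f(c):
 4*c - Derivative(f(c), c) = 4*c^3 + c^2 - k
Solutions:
 f(c) = C1 - c^4 - c^3/3 + 2*c^2 + c*k


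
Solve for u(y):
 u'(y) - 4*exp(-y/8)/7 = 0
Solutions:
 u(y) = C1 - 32*exp(-y/8)/7


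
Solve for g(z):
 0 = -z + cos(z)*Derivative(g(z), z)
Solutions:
 g(z) = C1 + Integral(z/cos(z), z)


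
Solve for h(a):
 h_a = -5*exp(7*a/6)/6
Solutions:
 h(a) = C1 - 5*exp(7*a/6)/7


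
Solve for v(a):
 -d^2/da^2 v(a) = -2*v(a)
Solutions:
 v(a) = C1*exp(-sqrt(2)*a) + C2*exp(sqrt(2)*a)


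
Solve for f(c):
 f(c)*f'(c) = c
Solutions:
 f(c) = -sqrt(C1 + c^2)
 f(c) = sqrt(C1 + c^2)


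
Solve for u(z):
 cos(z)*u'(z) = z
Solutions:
 u(z) = C1 + Integral(z/cos(z), z)


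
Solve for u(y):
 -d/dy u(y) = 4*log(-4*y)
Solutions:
 u(y) = C1 - 4*y*log(-y) + 4*y*(1 - 2*log(2))


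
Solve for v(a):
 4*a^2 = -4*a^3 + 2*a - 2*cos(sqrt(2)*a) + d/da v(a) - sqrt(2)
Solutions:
 v(a) = C1 + a^4 + 4*a^3/3 - a^2 + sqrt(2)*a + sqrt(2)*sin(sqrt(2)*a)


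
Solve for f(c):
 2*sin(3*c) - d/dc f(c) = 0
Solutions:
 f(c) = C1 - 2*cos(3*c)/3


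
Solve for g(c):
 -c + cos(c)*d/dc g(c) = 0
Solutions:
 g(c) = C1 + Integral(c/cos(c), c)


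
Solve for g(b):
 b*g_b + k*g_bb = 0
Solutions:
 g(b) = C1 + C2*sqrt(k)*erf(sqrt(2)*b*sqrt(1/k)/2)


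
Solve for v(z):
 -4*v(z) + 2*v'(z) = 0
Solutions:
 v(z) = C1*exp(2*z)


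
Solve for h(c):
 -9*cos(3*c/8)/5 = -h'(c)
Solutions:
 h(c) = C1 + 24*sin(3*c/8)/5


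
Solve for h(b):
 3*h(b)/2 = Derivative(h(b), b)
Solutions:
 h(b) = C1*exp(3*b/2)


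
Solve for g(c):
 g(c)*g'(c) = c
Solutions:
 g(c) = -sqrt(C1 + c^2)
 g(c) = sqrt(C1 + c^2)


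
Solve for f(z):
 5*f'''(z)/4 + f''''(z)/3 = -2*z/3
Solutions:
 f(z) = C1 + C2*z + C3*z^2 + C4*exp(-15*z/4) - z^4/45 + 16*z^3/675


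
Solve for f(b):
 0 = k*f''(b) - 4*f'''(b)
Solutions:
 f(b) = C1 + C2*b + C3*exp(b*k/4)


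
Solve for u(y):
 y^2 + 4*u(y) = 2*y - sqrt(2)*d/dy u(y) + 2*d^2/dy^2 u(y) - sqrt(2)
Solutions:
 u(y) = C1*exp(y*(sqrt(2) + sqrt(34))/4) + C2*exp(y*(-sqrt(34) + sqrt(2))/4) - y^2/4 + sqrt(2)*y/8 + y/2 - 3*sqrt(2)/8 - 5/16


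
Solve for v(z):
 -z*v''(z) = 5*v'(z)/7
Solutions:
 v(z) = C1 + C2*z^(2/7)


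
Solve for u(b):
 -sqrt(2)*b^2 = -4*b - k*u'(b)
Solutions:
 u(b) = C1 + sqrt(2)*b^3/(3*k) - 2*b^2/k


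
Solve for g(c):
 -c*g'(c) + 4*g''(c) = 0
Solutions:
 g(c) = C1 + C2*erfi(sqrt(2)*c/4)


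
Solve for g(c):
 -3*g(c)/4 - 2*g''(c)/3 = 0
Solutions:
 g(c) = C1*sin(3*sqrt(2)*c/4) + C2*cos(3*sqrt(2)*c/4)


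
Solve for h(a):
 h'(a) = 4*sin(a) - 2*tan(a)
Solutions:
 h(a) = C1 + 2*log(cos(a)) - 4*cos(a)


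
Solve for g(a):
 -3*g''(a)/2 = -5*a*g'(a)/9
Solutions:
 g(a) = C1 + C2*erfi(sqrt(15)*a/9)


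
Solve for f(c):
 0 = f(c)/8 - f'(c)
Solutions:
 f(c) = C1*exp(c/8)


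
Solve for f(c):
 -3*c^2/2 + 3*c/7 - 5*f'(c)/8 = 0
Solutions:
 f(c) = C1 - 4*c^3/5 + 12*c^2/35


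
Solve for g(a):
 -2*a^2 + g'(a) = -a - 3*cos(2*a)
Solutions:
 g(a) = C1 + 2*a^3/3 - a^2/2 - 3*sin(2*a)/2


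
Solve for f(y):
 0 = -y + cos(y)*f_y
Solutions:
 f(y) = C1 + Integral(y/cos(y), y)


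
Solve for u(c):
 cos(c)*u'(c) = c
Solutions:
 u(c) = C1 + Integral(c/cos(c), c)


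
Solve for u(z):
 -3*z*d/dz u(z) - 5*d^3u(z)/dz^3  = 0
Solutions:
 u(z) = C1 + Integral(C2*airyai(-3^(1/3)*5^(2/3)*z/5) + C3*airybi(-3^(1/3)*5^(2/3)*z/5), z)


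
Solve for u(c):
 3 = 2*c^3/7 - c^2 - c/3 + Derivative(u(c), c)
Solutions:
 u(c) = C1 - c^4/14 + c^3/3 + c^2/6 + 3*c


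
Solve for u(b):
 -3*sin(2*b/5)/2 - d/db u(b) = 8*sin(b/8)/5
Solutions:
 u(b) = C1 + 64*cos(b/8)/5 + 15*cos(2*b/5)/4


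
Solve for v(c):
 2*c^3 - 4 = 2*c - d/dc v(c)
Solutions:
 v(c) = C1 - c^4/2 + c^2 + 4*c


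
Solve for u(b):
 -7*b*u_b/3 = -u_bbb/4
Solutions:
 u(b) = C1 + Integral(C2*airyai(28^(1/3)*3^(2/3)*b/3) + C3*airybi(28^(1/3)*3^(2/3)*b/3), b)


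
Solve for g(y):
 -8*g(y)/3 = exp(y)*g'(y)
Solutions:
 g(y) = C1*exp(8*exp(-y)/3)


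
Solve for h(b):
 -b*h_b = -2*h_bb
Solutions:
 h(b) = C1 + C2*erfi(b/2)


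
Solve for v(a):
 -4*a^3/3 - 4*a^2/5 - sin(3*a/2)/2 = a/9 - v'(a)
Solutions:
 v(a) = C1 + a^4/3 + 4*a^3/15 + a^2/18 - cos(3*a/2)/3


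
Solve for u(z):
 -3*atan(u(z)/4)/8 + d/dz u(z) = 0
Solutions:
 Integral(1/atan(_y/4), (_y, u(z))) = C1 + 3*z/8


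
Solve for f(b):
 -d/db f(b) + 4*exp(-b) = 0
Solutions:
 f(b) = C1 - 4*exp(-b)


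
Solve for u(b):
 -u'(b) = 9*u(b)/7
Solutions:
 u(b) = C1*exp(-9*b/7)


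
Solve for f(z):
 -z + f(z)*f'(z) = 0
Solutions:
 f(z) = -sqrt(C1 + z^2)
 f(z) = sqrt(C1 + z^2)


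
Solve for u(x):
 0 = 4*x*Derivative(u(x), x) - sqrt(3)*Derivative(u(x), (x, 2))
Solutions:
 u(x) = C1 + C2*erfi(sqrt(2)*3^(3/4)*x/3)


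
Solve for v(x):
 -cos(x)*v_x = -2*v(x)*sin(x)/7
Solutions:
 v(x) = C1/cos(x)^(2/7)


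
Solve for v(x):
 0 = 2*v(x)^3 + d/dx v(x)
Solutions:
 v(x) = -sqrt(2)*sqrt(-1/(C1 - 2*x))/2
 v(x) = sqrt(2)*sqrt(-1/(C1 - 2*x))/2


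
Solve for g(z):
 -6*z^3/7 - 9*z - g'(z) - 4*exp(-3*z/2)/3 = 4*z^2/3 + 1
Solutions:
 g(z) = C1 - 3*z^4/14 - 4*z^3/9 - 9*z^2/2 - z + 8*exp(-3*z/2)/9


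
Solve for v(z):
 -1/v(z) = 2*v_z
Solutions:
 v(z) = -sqrt(C1 - z)
 v(z) = sqrt(C1 - z)


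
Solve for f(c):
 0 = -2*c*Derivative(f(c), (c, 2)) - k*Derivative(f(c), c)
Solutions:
 f(c) = C1 + c^(1 - re(k)/2)*(C2*sin(log(c)*Abs(im(k))/2) + C3*cos(log(c)*im(k)/2))


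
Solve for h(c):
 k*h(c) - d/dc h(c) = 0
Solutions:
 h(c) = C1*exp(c*k)


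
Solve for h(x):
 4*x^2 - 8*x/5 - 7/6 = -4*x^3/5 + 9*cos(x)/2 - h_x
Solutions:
 h(x) = C1 - x^4/5 - 4*x^3/3 + 4*x^2/5 + 7*x/6 + 9*sin(x)/2


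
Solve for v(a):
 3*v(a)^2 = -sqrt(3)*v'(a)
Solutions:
 v(a) = 1/(C1 + sqrt(3)*a)


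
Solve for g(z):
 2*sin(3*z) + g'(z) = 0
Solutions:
 g(z) = C1 + 2*cos(3*z)/3


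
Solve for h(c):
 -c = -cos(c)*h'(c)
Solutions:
 h(c) = C1 + Integral(c/cos(c), c)


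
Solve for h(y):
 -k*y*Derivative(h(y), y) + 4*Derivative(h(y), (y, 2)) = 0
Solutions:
 h(y) = Piecewise((-sqrt(2)*sqrt(pi)*C1*erf(sqrt(2)*y*sqrt(-k)/4)/sqrt(-k) - C2, (k > 0) | (k < 0)), (-C1*y - C2, True))


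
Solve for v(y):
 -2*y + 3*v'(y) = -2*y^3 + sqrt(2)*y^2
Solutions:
 v(y) = C1 - y^4/6 + sqrt(2)*y^3/9 + y^2/3


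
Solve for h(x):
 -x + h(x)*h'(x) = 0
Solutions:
 h(x) = -sqrt(C1 + x^2)
 h(x) = sqrt(C1 + x^2)


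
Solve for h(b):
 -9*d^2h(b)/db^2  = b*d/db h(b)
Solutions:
 h(b) = C1 + C2*erf(sqrt(2)*b/6)


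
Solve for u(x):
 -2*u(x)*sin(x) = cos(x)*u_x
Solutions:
 u(x) = C1*cos(x)^2


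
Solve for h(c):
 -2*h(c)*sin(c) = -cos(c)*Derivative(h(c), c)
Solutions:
 h(c) = C1/cos(c)^2


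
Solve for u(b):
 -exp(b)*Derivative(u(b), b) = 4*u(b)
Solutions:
 u(b) = C1*exp(4*exp(-b))


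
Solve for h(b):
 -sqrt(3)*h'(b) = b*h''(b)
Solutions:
 h(b) = C1 + C2*b^(1 - sqrt(3))


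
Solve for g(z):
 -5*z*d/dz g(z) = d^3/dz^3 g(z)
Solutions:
 g(z) = C1 + Integral(C2*airyai(-5^(1/3)*z) + C3*airybi(-5^(1/3)*z), z)


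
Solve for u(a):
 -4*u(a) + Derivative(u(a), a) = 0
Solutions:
 u(a) = C1*exp(4*a)


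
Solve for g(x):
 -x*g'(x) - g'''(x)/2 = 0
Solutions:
 g(x) = C1 + Integral(C2*airyai(-2^(1/3)*x) + C3*airybi(-2^(1/3)*x), x)


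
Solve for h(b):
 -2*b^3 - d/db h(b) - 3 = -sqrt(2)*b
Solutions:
 h(b) = C1 - b^4/2 + sqrt(2)*b^2/2 - 3*b


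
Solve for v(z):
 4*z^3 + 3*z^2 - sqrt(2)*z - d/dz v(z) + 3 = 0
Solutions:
 v(z) = C1 + z^4 + z^3 - sqrt(2)*z^2/2 + 3*z


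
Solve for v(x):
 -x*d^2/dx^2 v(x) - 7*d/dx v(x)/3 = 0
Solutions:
 v(x) = C1 + C2/x^(4/3)


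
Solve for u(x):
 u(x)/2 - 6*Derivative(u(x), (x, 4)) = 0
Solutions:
 u(x) = C1*exp(-sqrt(2)*3^(3/4)*x/6) + C2*exp(sqrt(2)*3^(3/4)*x/6) + C3*sin(sqrt(2)*3^(3/4)*x/6) + C4*cos(sqrt(2)*3^(3/4)*x/6)


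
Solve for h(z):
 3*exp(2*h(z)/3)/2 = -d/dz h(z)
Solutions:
 h(z) = 3*log(-sqrt(-1/(C1 - 3*z))) + 3*log(3)/2
 h(z) = 3*log(-1/(C1 - 3*z))/2 + 3*log(3)/2


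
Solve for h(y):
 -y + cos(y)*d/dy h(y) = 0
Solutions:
 h(y) = C1 + Integral(y/cos(y), y)


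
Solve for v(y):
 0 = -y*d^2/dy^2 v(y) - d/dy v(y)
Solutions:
 v(y) = C1 + C2*log(y)


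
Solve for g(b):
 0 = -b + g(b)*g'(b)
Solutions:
 g(b) = -sqrt(C1 + b^2)
 g(b) = sqrt(C1 + b^2)


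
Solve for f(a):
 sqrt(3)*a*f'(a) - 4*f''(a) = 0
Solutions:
 f(a) = C1 + C2*erfi(sqrt(2)*3^(1/4)*a/4)


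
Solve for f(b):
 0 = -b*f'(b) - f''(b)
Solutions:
 f(b) = C1 + C2*erf(sqrt(2)*b/2)


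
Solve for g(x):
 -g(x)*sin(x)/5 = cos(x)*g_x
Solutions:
 g(x) = C1*cos(x)^(1/5)


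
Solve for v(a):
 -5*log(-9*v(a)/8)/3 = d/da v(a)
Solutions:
 3*Integral(1/(log(-_y) - 3*log(2) + 2*log(3)), (_y, v(a)))/5 = C1 - a


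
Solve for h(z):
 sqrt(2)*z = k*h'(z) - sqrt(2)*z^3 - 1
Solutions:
 h(z) = C1 + sqrt(2)*z^4/(4*k) + sqrt(2)*z^2/(2*k) + z/k


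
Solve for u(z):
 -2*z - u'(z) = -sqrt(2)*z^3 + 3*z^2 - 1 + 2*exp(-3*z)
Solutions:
 u(z) = C1 + sqrt(2)*z^4/4 - z^3 - z^2 + z + 2*exp(-3*z)/3


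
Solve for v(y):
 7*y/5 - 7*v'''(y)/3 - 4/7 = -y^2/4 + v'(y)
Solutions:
 v(y) = C1 + C2*sin(sqrt(21)*y/7) + C3*cos(sqrt(21)*y/7) + y^3/12 + 7*y^2/10 - 73*y/42


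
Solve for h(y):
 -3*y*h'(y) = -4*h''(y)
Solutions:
 h(y) = C1 + C2*erfi(sqrt(6)*y/4)


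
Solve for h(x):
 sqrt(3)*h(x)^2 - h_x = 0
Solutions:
 h(x) = -1/(C1 + sqrt(3)*x)


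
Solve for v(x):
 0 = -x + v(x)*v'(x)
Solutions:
 v(x) = -sqrt(C1 + x^2)
 v(x) = sqrt(C1 + x^2)


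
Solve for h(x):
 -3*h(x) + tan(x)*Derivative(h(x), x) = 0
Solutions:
 h(x) = C1*sin(x)^3


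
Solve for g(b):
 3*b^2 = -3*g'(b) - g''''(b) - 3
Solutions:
 g(b) = C1 + C4*exp(-3^(1/3)*b) - b^3/3 - b + (C2*sin(3^(5/6)*b/2) + C3*cos(3^(5/6)*b/2))*exp(3^(1/3)*b/2)


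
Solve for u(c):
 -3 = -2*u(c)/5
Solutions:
 u(c) = 15/2


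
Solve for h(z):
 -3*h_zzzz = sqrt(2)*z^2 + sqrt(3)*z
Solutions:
 h(z) = C1 + C2*z + C3*z^2 + C4*z^3 - sqrt(2)*z^6/1080 - sqrt(3)*z^5/360


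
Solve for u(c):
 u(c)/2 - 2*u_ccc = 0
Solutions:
 u(c) = C3*exp(2^(1/3)*c/2) + (C1*sin(2^(1/3)*sqrt(3)*c/4) + C2*cos(2^(1/3)*sqrt(3)*c/4))*exp(-2^(1/3)*c/4)


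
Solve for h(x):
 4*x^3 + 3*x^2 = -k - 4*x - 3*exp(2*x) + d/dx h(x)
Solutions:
 h(x) = C1 + k*x + x^4 + x^3 + 2*x^2 + 3*exp(2*x)/2


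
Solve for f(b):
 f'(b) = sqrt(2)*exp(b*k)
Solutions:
 f(b) = C1 + sqrt(2)*exp(b*k)/k


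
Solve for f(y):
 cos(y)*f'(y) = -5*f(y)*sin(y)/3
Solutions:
 f(y) = C1*cos(y)^(5/3)


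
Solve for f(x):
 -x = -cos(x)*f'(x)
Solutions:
 f(x) = C1 + Integral(x/cos(x), x)


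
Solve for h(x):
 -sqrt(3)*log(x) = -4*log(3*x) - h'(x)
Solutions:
 h(x) = C1 - 4*x*log(x) + sqrt(3)*x*log(x) - x*log(81) - sqrt(3)*x + 4*x


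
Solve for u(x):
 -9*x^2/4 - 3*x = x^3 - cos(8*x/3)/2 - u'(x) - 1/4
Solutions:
 u(x) = C1 + x^4/4 + 3*x^3/4 + 3*x^2/2 - x/4 - 3*sin(8*x/3)/16


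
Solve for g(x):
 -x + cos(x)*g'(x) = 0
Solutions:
 g(x) = C1 + Integral(x/cos(x), x)


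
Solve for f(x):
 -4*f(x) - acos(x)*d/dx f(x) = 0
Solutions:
 f(x) = C1*exp(-4*Integral(1/acos(x), x))


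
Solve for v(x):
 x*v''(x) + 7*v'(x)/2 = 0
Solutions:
 v(x) = C1 + C2/x^(5/2)


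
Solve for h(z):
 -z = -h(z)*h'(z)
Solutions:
 h(z) = -sqrt(C1 + z^2)
 h(z) = sqrt(C1 + z^2)


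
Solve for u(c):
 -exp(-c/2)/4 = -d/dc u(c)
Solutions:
 u(c) = C1 - exp(-c/2)/2


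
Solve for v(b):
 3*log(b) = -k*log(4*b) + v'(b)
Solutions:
 v(b) = C1 + b*k*log(b) - b*k + b*k*log(4) + 3*b*log(b) - 3*b


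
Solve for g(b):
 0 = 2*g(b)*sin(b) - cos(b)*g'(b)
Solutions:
 g(b) = C1/cos(b)^2


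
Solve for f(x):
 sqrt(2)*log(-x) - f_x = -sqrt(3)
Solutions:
 f(x) = C1 + sqrt(2)*x*log(-x) + x*(-sqrt(2) + sqrt(3))


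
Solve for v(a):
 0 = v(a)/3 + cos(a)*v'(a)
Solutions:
 v(a) = C1*(sin(a) - 1)^(1/6)/(sin(a) + 1)^(1/6)


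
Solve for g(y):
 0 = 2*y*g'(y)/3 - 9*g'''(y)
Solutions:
 g(y) = C1 + Integral(C2*airyai(2^(1/3)*y/3) + C3*airybi(2^(1/3)*y/3), y)


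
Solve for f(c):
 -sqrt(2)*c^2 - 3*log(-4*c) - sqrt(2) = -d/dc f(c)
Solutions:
 f(c) = C1 + sqrt(2)*c^3/3 + 3*c*log(-c) + c*(-3 + sqrt(2) + 6*log(2))


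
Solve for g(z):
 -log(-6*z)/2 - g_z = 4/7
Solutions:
 g(z) = C1 - z*log(-z)/2 + z*(-7*log(6) - 1)/14


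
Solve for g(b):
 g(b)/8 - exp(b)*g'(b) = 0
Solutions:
 g(b) = C1*exp(-exp(-b)/8)


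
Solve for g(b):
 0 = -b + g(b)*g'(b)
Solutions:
 g(b) = -sqrt(C1 + b^2)
 g(b) = sqrt(C1 + b^2)


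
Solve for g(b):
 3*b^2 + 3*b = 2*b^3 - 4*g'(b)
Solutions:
 g(b) = C1 + b^4/8 - b^3/4 - 3*b^2/8


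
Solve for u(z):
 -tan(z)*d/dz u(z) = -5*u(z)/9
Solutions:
 u(z) = C1*sin(z)^(5/9)


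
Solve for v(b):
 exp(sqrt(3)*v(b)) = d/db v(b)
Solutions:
 v(b) = sqrt(3)*(2*log(-1/(C1 + b)) - log(3))/6


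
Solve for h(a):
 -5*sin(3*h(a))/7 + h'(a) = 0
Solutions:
 -5*a/7 + log(cos(3*h(a)) - 1)/6 - log(cos(3*h(a)) + 1)/6 = C1


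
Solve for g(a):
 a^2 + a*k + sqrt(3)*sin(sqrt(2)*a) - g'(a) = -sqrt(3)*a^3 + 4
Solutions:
 g(a) = C1 + sqrt(3)*a^4/4 + a^3/3 + a^2*k/2 - 4*a - sqrt(6)*cos(sqrt(2)*a)/2


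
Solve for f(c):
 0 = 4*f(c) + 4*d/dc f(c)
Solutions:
 f(c) = C1*exp(-c)


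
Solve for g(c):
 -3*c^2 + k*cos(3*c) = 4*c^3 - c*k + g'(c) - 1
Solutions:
 g(c) = C1 - c^4 - c^3 + c^2*k/2 + c + k*sin(3*c)/3


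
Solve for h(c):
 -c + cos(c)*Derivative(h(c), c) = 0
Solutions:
 h(c) = C1 + Integral(c/cos(c), c)


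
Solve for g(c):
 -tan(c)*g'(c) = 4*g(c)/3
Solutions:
 g(c) = C1/sin(c)^(4/3)


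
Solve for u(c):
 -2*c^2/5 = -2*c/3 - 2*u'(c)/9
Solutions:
 u(c) = C1 + 3*c^3/5 - 3*c^2/2


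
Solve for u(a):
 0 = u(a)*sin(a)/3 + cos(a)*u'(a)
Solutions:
 u(a) = C1*cos(a)^(1/3)


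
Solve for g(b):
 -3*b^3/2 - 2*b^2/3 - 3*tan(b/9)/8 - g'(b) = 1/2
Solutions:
 g(b) = C1 - 3*b^4/8 - 2*b^3/9 - b/2 + 27*log(cos(b/9))/8


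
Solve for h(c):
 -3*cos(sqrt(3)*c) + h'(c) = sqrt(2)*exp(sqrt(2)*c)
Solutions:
 h(c) = C1 + exp(sqrt(2)*c) + sqrt(3)*sin(sqrt(3)*c)


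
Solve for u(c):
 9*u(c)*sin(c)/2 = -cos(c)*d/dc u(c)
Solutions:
 u(c) = C1*cos(c)^(9/2)


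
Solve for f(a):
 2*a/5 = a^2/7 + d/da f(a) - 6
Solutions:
 f(a) = C1 - a^3/21 + a^2/5 + 6*a


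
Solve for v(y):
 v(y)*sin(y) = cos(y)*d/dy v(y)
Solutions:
 v(y) = C1/cos(y)


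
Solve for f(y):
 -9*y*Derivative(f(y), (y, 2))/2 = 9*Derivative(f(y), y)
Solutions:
 f(y) = C1 + C2/y


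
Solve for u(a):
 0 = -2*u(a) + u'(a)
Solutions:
 u(a) = C1*exp(2*a)


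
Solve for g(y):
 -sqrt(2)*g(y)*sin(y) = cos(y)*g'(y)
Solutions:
 g(y) = C1*cos(y)^(sqrt(2))


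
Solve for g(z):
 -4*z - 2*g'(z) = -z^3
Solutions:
 g(z) = C1 + z^4/8 - z^2


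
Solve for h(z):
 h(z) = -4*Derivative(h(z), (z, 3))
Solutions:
 h(z) = C3*exp(-2^(1/3)*z/2) + (C1*sin(2^(1/3)*sqrt(3)*z/4) + C2*cos(2^(1/3)*sqrt(3)*z/4))*exp(2^(1/3)*z/4)


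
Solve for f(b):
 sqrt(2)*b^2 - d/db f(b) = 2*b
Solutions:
 f(b) = C1 + sqrt(2)*b^3/3 - b^2


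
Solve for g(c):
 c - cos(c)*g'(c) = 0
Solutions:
 g(c) = C1 + Integral(c/cos(c), c)


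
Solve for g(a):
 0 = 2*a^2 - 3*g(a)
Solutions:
 g(a) = 2*a^2/3


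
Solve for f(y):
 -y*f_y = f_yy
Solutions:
 f(y) = C1 + C2*erf(sqrt(2)*y/2)


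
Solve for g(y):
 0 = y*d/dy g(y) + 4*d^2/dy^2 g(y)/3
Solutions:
 g(y) = C1 + C2*erf(sqrt(6)*y/4)


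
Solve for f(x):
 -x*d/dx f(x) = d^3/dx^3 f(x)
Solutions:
 f(x) = C1 + Integral(C2*airyai(-x) + C3*airybi(-x), x)


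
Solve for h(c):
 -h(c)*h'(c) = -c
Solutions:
 h(c) = -sqrt(C1 + c^2)
 h(c) = sqrt(C1 + c^2)


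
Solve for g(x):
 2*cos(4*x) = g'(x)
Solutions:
 g(x) = C1 + sin(4*x)/2


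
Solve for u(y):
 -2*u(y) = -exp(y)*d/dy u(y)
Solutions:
 u(y) = C1*exp(-2*exp(-y))


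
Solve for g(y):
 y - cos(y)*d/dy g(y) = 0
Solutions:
 g(y) = C1 + Integral(y/cos(y), y)


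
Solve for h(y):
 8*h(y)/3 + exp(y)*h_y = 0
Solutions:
 h(y) = C1*exp(8*exp(-y)/3)


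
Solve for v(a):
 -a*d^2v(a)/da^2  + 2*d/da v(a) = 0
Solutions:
 v(a) = C1 + C2*a^3


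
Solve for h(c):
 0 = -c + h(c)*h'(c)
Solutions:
 h(c) = -sqrt(C1 + c^2)
 h(c) = sqrt(C1 + c^2)


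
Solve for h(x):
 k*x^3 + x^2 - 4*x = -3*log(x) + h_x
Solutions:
 h(x) = C1 + k*x^4/4 + x^3/3 - 2*x^2 + 3*x*log(x) - 3*x


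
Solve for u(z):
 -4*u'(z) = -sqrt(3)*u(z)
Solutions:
 u(z) = C1*exp(sqrt(3)*z/4)


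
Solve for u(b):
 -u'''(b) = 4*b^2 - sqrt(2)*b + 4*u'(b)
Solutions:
 u(b) = C1 + C2*sin(2*b) + C3*cos(2*b) - b^3/3 + sqrt(2)*b^2/8 + b/2


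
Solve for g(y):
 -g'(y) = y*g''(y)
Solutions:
 g(y) = C1 + C2*log(y)


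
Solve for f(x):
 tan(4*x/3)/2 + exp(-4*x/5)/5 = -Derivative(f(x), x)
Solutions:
 f(x) = C1 - 3*log(tan(4*x/3)^2 + 1)/16 + exp(-4*x/5)/4


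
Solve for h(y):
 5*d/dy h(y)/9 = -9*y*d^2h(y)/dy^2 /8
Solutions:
 h(y) = C1 + C2*y^(41/81)


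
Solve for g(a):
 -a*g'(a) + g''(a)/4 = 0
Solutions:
 g(a) = C1 + C2*erfi(sqrt(2)*a)


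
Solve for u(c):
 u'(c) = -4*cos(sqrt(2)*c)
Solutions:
 u(c) = C1 - 2*sqrt(2)*sin(sqrt(2)*c)


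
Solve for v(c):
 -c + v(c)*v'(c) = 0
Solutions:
 v(c) = -sqrt(C1 + c^2)
 v(c) = sqrt(C1 + c^2)


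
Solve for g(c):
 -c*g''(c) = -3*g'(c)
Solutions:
 g(c) = C1 + C2*c^4


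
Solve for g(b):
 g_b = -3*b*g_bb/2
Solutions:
 g(b) = C1 + C2*b^(1/3)


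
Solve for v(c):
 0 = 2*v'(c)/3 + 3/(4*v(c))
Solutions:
 v(c) = -sqrt(C1 - 9*c)/2
 v(c) = sqrt(C1 - 9*c)/2


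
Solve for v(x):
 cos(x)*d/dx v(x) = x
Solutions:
 v(x) = C1 + Integral(x/cos(x), x)


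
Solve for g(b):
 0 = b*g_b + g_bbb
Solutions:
 g(b) = C1 + Integral(C2*airyai(-b) + C3*airybi(-b), b)


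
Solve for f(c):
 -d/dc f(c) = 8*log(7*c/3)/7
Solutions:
 f(c) = C1 - 8*c*log(c)/7 - 8*c*log(7)/7 + 8*c/7 + 8*c*log(3)/7


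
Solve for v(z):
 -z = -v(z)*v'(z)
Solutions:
 v(z) = -sqrt(C1 + z^2)
 v(z) = sqrt(C1 + z^2)


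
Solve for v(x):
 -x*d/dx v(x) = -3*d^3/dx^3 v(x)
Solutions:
 v(x) = C1 + Integral(C2*airyai(3^(2/3)*x/3) + C3*airybi(3^(2/3)*x/3), x)


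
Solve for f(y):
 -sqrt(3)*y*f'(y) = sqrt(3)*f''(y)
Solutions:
 f(y) = C1 + C2*erf(sqrt(2)*y/2)


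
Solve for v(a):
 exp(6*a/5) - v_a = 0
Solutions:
 v(a) = C1 + 5*exp(6*a/5)/6


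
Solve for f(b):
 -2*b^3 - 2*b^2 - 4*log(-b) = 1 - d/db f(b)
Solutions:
 f(b) = C1 + b^4/2 + 2*b^3/3 + 4*b*log(-b) - 3*b


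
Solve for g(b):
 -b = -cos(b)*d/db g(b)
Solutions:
 g(b) = C1 + Integral(b/cos(b), b)


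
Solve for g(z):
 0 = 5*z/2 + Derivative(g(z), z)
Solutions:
 g(z) = C1 - 5*z^2/4


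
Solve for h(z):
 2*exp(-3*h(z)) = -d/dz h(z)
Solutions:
 h(z) = log(C1 - 6*z)/3
 h(z) = log((-3^(1/3) - 3^(5/6)*I)*(C1 - 2*z)^(1/3)/2)
 h(z) = log((-3^(1/3) + 3^(5/6)*I)*(C1 - 2*z)^(1/3)/2)


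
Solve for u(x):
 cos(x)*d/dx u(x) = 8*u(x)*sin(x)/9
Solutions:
 u(x) = C1/cos(x)^(8/9)


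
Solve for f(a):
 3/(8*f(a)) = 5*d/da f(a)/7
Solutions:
 f(a) = -sqrt(C1 + 105*a)/10
 f(a) = sqrt(C1 + 105*a)/10


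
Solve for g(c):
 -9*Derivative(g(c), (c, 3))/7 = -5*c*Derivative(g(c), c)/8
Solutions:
 g(c) = C1 + Integral(C2*airyai(105^(1/3)*c/6) + C3*airybi(105^(1/3)*c/6), c)


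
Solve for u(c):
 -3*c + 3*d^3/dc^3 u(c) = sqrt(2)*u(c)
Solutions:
 u(c) = C3*exp(2^(1/6)*3^(2/3)*c/3) - 3*sqrt(2)*c/2 + (C1*sin(6^(1/6)*c/2) + C2*cos(6^(1/6)*c/2))*exp(-2^(1/6)*3^(2/3)*c/6)


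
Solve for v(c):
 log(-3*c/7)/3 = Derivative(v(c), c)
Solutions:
 v(c) = C1 + c*log(-c)/3 + c*(-log(7) - 1 + log(3))/3


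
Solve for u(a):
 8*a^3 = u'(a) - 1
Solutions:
 u(a) = C1 + 2*a^4 + a


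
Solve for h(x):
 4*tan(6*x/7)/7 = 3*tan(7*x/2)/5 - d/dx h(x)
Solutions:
 h(x) = C1 + 2*log(cos(6*x/7))/3 - 6*log(cos(7*x/2))/35


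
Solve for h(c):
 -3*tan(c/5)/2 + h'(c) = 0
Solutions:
 h(c) = C1 - 15*log(cos(c/5))/2


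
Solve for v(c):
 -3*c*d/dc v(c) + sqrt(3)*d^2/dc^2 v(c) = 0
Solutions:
 v(c) = C1 + C2*erfi(sqrt(2)*3^(1/4)*c/2)


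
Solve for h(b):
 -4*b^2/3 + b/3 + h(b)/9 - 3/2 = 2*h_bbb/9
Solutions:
 h(b) = C3*exp(2^(2/3)*b/2) + 12*b^2 - 3*b + (C1*sin(2^(2/3)*sqrt(3)*b/4) + C2*cos(2^(2/3)*sqrt(3)*b/4))*exp(-2^(2/3)*b/4) + 27/2


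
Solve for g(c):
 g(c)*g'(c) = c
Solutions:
 g(c) = -sqrt(C1 + c^2)
 g(c) = sqrt(C1 + c^2)


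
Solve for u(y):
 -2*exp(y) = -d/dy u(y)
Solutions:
 u(y) = C1 + 2*exp(y)


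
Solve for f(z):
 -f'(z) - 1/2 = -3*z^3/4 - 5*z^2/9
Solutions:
 f(z) = C1 + 3*z^4/16 + 5*z^3/27 - z/2


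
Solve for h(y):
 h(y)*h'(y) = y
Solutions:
 h(y) = -sqrt(C1 + y^2)
 h(y) = sqrt(C1 + y^2)


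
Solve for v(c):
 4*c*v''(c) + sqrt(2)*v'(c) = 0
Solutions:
 v(c) = C1 + C2*c^(1 - sqrt(2)/4)


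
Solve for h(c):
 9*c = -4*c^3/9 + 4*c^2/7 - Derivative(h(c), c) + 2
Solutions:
 h(c) = C1 - c^4/9 + 4*c^3/21 - 9*c^2/2 + 2*c


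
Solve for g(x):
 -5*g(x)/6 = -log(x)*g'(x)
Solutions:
 g(x) = C1*exp(5*li(x)/6)


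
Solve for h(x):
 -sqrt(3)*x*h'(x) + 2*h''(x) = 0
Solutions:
 h(x) = C1 + C2*erfi(3^(1/4)*x/2)


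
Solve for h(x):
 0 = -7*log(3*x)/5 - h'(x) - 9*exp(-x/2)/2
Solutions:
 h(x) = C1 - 7*x*log(x)/5 + 7*x*(1 - log(3))/5 + 9*exp(-x/2)


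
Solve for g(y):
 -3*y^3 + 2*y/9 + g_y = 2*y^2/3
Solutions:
 g(y) = C1 + 3*y^4/4 + 2*y^3/9 - y^2/9


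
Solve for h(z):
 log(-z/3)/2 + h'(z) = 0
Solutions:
 h(z) = C1 - z*log(-z)/2 + z*(1 + log(3))/2


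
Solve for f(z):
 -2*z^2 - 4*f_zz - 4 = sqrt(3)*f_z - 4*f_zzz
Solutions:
 f(z) = C1 + C2*exp(z*(1 - sqrt(1 + sqrt(3)))/2) + C3*exp(z*(1 + sqrt(1 + sqrt(3)))/2) - 2*sqrt(3)*z^3/9 + 8*z^2/3 - 76*sqrt(3)*z/9 - 16*z/3


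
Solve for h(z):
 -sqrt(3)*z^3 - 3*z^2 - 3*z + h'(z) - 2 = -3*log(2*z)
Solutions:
 h(z) = C1 + sqrt(3)*z^4/4 + z^3 + 3*z^2/2 - 3*z*log(z) - z*log(8) + 5*z


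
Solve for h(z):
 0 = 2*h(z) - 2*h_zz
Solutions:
 h(z) = C1*exp(-z) + C2*exp(z)


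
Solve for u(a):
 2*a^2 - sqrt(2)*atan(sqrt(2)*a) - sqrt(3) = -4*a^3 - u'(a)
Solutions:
 u(a) = C1 - a^4 - 2*a^3/3 + sqrt(3)*a + sqrt(2)*(a*atan(sqrt(2)*a) - sqrt(2)*log(2*a^2 + 1)/4)


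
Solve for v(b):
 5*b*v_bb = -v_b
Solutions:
 v(b) = C1 + C2*b^(4/5)
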